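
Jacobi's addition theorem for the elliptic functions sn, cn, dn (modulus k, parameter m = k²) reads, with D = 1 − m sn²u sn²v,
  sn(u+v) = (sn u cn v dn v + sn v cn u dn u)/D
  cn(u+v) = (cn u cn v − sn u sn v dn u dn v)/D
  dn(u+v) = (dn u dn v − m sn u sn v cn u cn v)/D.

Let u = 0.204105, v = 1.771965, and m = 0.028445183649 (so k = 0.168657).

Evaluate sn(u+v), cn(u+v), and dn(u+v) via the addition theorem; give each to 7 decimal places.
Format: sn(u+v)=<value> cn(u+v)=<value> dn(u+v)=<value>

sn u = 0.2026516747821628, cn u = 0.979250886498442, dn u = 0.9994157401675773
sn v = 0.9825424900456778, cn v = -0.1860383166308464, dn v = 0.9861740776444404
m = k² = 0.028445183649
D = 1 − m·sn²u·sn²v = 0.9988722526440357
sn(u+v) = (sn u·cn v·dn v + sn v·cn u·dn u)/D = 0.9244137298615032/0.9988722526440357 = 0.9254574120109561
cn(u+v) = (cn u·cn v − sn u·sn v·dn u·dn v)/D = -0.3784244087604738/0.9988722526440357 = -0.3788516577157655
dn(u+v) = (dn u·dn v − m·sn u·sn v·cn u·cn v)/D = 0.9866297221880029/0.9988722526440357 = 0.9877436474748132

sn(u+v)=0.9254574 cn(u+v)=-0.3788517 dn(u+v)=0.9877436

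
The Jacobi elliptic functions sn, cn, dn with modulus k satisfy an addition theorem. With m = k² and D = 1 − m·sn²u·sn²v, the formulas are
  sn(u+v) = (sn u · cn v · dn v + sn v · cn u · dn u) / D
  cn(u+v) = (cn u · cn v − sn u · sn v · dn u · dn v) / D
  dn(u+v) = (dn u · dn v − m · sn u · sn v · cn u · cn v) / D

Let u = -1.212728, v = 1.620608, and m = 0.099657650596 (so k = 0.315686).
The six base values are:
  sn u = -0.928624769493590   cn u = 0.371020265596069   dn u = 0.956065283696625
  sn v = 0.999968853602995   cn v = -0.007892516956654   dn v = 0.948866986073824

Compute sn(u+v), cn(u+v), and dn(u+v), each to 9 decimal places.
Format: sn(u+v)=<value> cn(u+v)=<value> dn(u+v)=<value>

m = k² = 0.099657650596
D = 1 − m·sn²u·sn²v = 0.9140661799977594
sn(u+v) = (sn u·cn v·dn v + sn v·cn u·dn u)/D = 0.3616629705789307/0.9140661799977594 = 0.3956638791513074
cn(u+v) = (cn u·cn v − sn u·sn v·dn u·dn v)/D = 0.8394741670401298/0.9140661799977594 = 0.9183953912857684
dn(u+v) = (dn u·dn v − m·sn u·sn v·cn u·cn v)/D = 0.9069077959333268/0.9140661799977594 = 0.9921686369968856

sn(u+v)=0.395663879 cn(u+v)=0.918395391 dn(u+v)=0.992168637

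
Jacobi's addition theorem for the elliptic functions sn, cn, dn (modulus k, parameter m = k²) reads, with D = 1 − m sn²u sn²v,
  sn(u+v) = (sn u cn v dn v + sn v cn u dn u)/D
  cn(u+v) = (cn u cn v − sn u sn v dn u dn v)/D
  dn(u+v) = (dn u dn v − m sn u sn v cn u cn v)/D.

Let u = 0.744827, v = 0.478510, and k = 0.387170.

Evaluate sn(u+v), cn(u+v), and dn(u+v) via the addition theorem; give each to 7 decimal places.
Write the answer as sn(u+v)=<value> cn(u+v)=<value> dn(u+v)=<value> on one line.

sn u = 0.6710411407523289, cn u = 0.7414201153312561, dn u = 0.9656605633184812
sn v = 0.4581377184928754, cn v = 0.8888812242893551, dn v = 0.9841429448250432
m = k² = 0.1499006089
D = 1 − m·sn²u·sn²v = 0.9858324814950179
sn(u+v) = (sn u·cn v·dn v + sn v·cn u·dn u)/D = 0.9150258770343521/0.9858324814950179 = 0.9281758252139477
cn(u+v) = (cn u·cn v − sn u·sn v·dn u·dn v)/D = 0.3668696306975268/0.9858324814950179 = 0.3721419587850949
dn(u+v) = (dn u·dn v − m·sn u·sn v·cn u·cn v)/D = 0.9199771984373738/0.9858324814950179 = 0.9331983026591146

sn(u+v)=0.9281758 cn(u+v)=0.3721420 dn(u+v)=0.9331983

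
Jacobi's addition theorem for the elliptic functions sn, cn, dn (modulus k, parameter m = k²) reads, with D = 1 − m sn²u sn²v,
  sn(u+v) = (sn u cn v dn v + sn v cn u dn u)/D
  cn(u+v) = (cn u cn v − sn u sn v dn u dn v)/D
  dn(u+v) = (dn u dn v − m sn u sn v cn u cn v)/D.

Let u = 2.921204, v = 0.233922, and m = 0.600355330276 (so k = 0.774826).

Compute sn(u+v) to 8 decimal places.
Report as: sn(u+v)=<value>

sn u = 0.7845764332844822, cn u = -0.62003211234145, dn u = 0.7940057714098967
sn v = 0.2305639031247028, cn v = 0.9730571856658285, dn v = 0.9839132495753366
m = k² = 0.600355330276
D = 1 − m·sn²u·sn²v = 0.9803545708786235
sn(u+v) = (sn u·cn v·dn v + sn v·cn u·dn u)/D = 0.6376478017583786/0.9803545708786235 = 0.6504256936211347

sn(u+v)=0.65042569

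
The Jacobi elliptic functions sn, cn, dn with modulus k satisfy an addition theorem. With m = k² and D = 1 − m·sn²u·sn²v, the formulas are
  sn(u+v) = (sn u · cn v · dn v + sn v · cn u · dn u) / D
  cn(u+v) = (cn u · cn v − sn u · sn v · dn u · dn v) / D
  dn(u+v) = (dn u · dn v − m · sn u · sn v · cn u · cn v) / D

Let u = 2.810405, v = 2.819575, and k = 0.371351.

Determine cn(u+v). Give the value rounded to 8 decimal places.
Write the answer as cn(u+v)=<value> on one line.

sn u = 0.4320852224294567, cn u = -0.9018327786003827, dn u = 0.9870431111666948
sn v = 0.4239029430453184, cn v = -0.9057076210773086, dn v = 0.987532256084247
m = k² = 0.137901565201
D = 1 − m·sn²u·sn²v = 0.9953736244305689
cn(u+v) = (cn u·cn v − sn u·sn v·dn u·dn v)/D = 0.638261866082381/0.9953736244305689 = 0.6412284296236163

cn(u+v)=0.64122843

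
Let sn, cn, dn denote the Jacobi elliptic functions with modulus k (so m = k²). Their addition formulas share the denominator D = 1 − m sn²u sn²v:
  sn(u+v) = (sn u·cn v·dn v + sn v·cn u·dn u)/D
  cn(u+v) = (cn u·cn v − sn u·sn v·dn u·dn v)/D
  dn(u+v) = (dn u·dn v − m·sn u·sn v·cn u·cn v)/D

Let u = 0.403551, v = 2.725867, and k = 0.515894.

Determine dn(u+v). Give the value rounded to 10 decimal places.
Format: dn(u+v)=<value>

sn u = 0.3900948489470145, cn u = 0.920774678640223, dn u = 0.9795404058603843
sn v = 0.606404661556472, cn v = -0.7951562025429851, dn v = 0.9498056669648744
m = k² = 0.266146619236
D = 1 − m·sn²u·sn²v = 0.9851068539835516
dn(u+v) = (dn u·dn v − m·sn u·sn v·cn u·cn v)/D = 0.9764686334939741/0.9851068539835516 = 0.9912311842571733

dn(u+v)=0.9912311843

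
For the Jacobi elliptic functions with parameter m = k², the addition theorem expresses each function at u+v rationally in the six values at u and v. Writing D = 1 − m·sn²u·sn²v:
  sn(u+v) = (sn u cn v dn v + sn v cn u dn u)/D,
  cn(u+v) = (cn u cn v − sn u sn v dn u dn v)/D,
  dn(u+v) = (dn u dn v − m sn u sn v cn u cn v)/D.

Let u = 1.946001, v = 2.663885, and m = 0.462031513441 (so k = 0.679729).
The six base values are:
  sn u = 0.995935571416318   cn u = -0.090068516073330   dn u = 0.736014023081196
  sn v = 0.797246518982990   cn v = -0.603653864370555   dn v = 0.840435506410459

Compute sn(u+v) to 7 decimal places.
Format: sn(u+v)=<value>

sn(u+v)=-0.7875120

m = k² = 0.462031513441
D = 1 − m·sn²u·sn²v = 0.7087141756845379
sn(u+v) = (sn u·cn v·dn v + sn v·cn u·dn u)/D = -0.5581209457248663/0.7087141756845379 = -0.7875120392304619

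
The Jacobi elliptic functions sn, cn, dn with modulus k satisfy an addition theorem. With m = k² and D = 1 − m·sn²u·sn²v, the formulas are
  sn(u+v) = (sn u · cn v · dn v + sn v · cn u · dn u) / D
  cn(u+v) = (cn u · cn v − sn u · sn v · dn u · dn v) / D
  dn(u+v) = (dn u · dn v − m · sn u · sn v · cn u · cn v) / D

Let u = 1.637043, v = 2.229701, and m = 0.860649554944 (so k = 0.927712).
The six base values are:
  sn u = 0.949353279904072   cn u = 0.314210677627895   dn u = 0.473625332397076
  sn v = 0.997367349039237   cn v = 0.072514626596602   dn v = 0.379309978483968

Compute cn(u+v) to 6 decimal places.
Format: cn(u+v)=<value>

cn(u+v)=-0.645002

m = k² = 0.860649554944
D = 1 − m·sn²u·sn²v = 0.2283997637358516
cn(u+v) = (cn u·cn v − sn u·sn v·dn u·dn v)/D = -0.147318216032111/0.2283997637358516 = -0.6450016130598418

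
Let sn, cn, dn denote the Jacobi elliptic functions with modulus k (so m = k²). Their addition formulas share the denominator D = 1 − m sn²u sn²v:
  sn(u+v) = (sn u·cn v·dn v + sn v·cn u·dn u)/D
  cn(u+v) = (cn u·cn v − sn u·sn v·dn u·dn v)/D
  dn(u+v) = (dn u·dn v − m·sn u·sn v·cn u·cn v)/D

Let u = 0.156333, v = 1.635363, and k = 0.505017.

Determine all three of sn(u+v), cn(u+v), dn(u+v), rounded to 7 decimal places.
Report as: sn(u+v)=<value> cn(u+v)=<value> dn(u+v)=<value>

sn(u+v)=0.9960318 cn(u+v)=-0.0889986 dn(u+v)=0.8642789

sn u = 0.1555373807853255, cn u = 0.987830007227175, dn u = 0.9969102523457492
sn v = 0.9989485348021017, cn v = 0.04584566300899304, dn v = 0.8634198768118714
m = k² = 0.255042170289
D = 1 − m·sn²u·sn²v = 0.9938430193835038
sn(u+v) = (sn u·cn v·dn v + sn v·cn u·dn u)/D = 0.9898992026313798/0.9938430193835038 = 0.9960317508145598
cn(u+v) = (cn u·cn v − sn u·sn v·dn u·dn v)/D = -0.08845064051253686/0.9938430193835038 = -0.08899860318725604
dn(u+v) = (dn u·dn v − m·sn u·sn v·cn u·cn v)/D = 0.8589575161167901/0.9938430193835038 = 0.864278864331728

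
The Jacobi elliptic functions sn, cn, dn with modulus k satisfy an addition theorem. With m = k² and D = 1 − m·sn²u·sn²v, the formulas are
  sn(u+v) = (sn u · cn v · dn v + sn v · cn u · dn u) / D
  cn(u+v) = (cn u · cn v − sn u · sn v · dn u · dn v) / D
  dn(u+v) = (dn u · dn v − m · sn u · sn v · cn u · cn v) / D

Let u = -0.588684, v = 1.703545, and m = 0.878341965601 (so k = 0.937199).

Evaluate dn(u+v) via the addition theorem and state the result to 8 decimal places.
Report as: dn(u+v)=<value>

dn(u+v)=0.64182809

sn u = -0.5321423781090655, cn u = 0.8466548821216519, dn u = 0.8667612505341204
sn v = 0.9560048423555911, cn v = 0.2933508844245426, dn v = 0.444121070321051
m = k² = 0.878341965601
D = 1 − m·sn²u·sn²v = 0.7726790253500177
dn(u+v) = (dn u·dn v − m·sn u·sn v·cn u·cn v)/D = 0.4959271054356602/0.7726790253500177 = 0.6418280931218612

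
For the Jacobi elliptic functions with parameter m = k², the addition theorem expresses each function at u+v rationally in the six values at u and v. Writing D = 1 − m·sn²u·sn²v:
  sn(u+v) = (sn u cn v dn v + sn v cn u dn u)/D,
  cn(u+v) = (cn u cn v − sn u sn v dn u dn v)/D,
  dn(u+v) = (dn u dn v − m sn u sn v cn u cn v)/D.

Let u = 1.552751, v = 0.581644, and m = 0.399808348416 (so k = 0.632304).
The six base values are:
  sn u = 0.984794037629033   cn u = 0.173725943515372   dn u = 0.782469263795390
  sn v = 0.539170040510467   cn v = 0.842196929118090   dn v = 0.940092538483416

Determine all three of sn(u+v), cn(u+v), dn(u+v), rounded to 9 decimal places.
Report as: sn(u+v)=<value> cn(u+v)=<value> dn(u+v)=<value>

sn(u+v)=0.961358682 cn(u+v)=-0.275298900 dn(u+v)=0.794035843

m = k² = 0.399808348416
D = 1 − m·sn²u·sn²v = 0.8872817639274909
sn(u+v) = (sn u·cn v·dn v + sn v·cn u·dn u)/D = 0.8529960272758984/0.8872817639274909 = 0.9613586821622152
cn(u+v) = (cn u·cn v − sn u·sn v·dn u·dn v)/D = -0.2442676934222257/0.8872817639274909 = -0.275298899800433
dn(u+v) = (dn u·dn v − m·sn u·sn v·cn u·cn v)/D = 0.7045335234730615/0.8872817639274909 = 0.794035843083817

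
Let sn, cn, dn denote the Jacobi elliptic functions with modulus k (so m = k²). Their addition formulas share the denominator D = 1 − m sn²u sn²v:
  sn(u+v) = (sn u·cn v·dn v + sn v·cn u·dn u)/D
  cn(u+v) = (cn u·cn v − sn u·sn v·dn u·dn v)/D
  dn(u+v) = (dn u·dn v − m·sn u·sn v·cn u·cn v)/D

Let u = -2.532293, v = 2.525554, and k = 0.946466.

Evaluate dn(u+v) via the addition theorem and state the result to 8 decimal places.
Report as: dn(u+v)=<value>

sn u = -0.9999635500223003, cn u = 0.008538069266434952, dn u = 0.3229046504465496
sn v = 0.9999426011954664, cn v = 0.01071421086428544, dn v = 0.3229627584545413
m = k² = 0.895797889156
D = 1 − m·sn²u·sn²v = 0.1043702382882264
dn(u+v) = (dn u·dn v − m·sn u·sn v·cn u·cn v)/D = 0.1043681153391333/0.1043702382882264 = 0.9999796594400095

dn(u+v)=0.99997966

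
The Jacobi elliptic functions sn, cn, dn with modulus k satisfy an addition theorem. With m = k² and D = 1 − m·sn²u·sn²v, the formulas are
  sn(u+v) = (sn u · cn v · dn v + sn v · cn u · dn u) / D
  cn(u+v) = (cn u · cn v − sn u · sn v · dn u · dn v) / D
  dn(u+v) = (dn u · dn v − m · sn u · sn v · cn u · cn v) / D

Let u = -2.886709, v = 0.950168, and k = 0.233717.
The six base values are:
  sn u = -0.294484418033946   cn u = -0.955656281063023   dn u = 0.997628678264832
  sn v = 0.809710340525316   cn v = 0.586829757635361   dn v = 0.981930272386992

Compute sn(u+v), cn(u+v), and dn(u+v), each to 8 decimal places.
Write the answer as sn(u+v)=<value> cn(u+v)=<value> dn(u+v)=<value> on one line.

m = k² = 0.054623636089
D = 1 − m·sn²u·sn²v = 0.9968942634203395
sn(u+v) = (sn u·cn v·dn v + sn v·cn u·dn u)/D = -0.9416593826130184/0.9968942634203395 = -0.9445930397695234
cn(u+v) = (cn u·cn v − sn u·sn v·dn u·dn v)/D = -0.3272243566381485/0.9968942634203395 = -0.3282437954005706
dn(u+v) = (dn u·dn v − m·sn u·sn v·cn u·cn v)/D = 0.9722973676507914/0.9968942634203395 = 0.9753264747605666

sn(u+v)=-0.94459304 cn(u+v)=-0.32824380 dn(u+v)=0.97532647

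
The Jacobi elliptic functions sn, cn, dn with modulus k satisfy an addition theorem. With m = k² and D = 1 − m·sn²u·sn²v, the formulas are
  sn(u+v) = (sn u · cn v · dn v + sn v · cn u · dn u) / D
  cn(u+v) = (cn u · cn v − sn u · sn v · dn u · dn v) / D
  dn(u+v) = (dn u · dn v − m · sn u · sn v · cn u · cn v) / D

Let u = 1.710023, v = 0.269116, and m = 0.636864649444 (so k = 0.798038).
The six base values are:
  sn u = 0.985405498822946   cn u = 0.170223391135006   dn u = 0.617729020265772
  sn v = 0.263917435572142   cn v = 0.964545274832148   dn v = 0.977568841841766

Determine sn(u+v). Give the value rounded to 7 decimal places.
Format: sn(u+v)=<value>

m = k² = 0.636864649444
D = 1 − m·sn²u·sn²v = 0.9569261916725448
sn(u+v) = (sn u·cn v·dn v + sn v·cn u·dn u)/D = 0.9568995421181203/0.9569261916725448 = 0.9999721508778249

sn(u+v)=0.9999722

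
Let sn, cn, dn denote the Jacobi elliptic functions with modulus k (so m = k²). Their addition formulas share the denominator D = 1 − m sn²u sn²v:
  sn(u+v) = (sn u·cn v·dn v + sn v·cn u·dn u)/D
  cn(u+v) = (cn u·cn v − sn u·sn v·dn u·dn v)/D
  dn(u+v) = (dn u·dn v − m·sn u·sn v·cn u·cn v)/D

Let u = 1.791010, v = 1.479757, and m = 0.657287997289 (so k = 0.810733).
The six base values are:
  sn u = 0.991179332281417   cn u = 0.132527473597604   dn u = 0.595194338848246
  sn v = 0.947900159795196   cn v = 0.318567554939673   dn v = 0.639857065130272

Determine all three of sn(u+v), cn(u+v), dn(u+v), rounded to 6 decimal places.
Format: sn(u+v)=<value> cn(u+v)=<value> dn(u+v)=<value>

m = k² = 0.657287997289
D = 1 − m·sn²u·sn²v = 0.4197897856576626
sn(u+v) = (sn u·cn v·dn v + sn v·cn u·dn u)/D = 0.2768097034887163/0.4197897856576626 = 0.6594007594897837
cn(u+v) = (cn u·cn v − sn u·sn v·dn u·dn v)/D = -0.3155944425952322/0.4197897856576626 = -0.7517916189904596
dn(u+v) = (dn u·dn v − m·sn u·sn v·cn u·cn v)/D = 0.3547670837349372/0.4197897856576626 = 0.8451065172515862

sn(u+v)=0.659401 cn(u+v)=-0.751792 dn(u+v)=0.845107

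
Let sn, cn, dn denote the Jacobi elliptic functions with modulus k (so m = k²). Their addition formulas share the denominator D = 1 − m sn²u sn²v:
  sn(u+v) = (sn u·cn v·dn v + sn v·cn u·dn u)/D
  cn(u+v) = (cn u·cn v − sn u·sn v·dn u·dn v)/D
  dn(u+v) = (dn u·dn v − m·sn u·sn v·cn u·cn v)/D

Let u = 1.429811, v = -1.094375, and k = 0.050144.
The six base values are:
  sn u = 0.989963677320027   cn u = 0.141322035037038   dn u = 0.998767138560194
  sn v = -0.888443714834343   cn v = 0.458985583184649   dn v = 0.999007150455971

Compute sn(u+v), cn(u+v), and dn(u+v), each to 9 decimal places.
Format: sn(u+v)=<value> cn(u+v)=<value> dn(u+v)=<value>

m = k² = 0.002514420736
D = 1 − m·sn²u·sn²v = 0.9980549251933766
sn(u+v) = (sn u·cn v·dn v + sn v·cn u·dn u)/D = 0.3285260459133968/0.9980549251933766 = 0.3291662989887493
cn(u+v) = (cn u·cn v − sn u·sn v·dn u·dn v)/D = 0.9424352873589068/0.9980549251933766 = 0.9442719669724657
dn(u+v) = (dn u·dn v − m·sn u·sn v·cn u·cn v)/D = 0.9979189615769407/0.9980549251933766 = 0.9998637714087633

sn(u+v)=0.329166299 cn(u+v)=0.944271967 dn(u+v)=0.999863771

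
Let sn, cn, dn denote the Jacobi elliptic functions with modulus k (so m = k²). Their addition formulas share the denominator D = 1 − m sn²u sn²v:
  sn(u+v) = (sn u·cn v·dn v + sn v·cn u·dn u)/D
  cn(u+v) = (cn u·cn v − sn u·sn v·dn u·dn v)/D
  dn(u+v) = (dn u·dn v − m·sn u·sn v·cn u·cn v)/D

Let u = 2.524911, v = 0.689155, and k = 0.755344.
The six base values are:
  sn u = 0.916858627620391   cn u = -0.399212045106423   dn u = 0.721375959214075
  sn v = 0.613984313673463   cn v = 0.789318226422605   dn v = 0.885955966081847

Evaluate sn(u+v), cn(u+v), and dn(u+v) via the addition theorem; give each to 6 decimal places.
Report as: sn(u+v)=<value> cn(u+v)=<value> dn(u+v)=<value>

m = k² = 0.570544558336
D = 1 − m·sn²u·sn²v = 0.8191956516128307
sn(u+v) = (sn u·cn v·dn v + sn v·cn u·dn u)/D = 0.4643439176309026/0.8191956516128307 = 0.5668290801064474
cn(u+v) = (cn u·cn v − sn u·sn v·dn u·dn v)/D = -0.6748823910731083/0.8191956516128307 = -0.8238354167827932
dn(u+v) = (dn u·dn v − m·sn u·sn v·cn u·cn v)/D = 0.7403130381381698/0.8191956516128307 = 0.9037072360926757

sn(u+v)=0.566829 cn(u+v)=-0.823835 dn(u+v)=0.903707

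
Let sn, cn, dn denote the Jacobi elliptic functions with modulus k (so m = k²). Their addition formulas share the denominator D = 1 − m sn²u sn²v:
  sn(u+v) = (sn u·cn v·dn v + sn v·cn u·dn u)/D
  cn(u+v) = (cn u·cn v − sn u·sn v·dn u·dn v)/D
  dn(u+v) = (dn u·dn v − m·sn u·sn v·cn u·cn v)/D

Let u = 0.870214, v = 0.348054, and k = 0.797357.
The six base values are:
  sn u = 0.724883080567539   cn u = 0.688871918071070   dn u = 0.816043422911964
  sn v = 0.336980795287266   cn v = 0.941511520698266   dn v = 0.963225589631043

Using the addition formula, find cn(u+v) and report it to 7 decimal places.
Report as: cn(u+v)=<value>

m = k² = 0.635778185449
D = 1 − m·sn²u·sn²v = 0.9620639725922525
cn(u+v) = (cn u·cn v − sn u·sn v·dn u·dn v)/D = 0.4565750264748578/0.9620639725922525 = 0.4745786553514004

cn(u+v)=0.4745787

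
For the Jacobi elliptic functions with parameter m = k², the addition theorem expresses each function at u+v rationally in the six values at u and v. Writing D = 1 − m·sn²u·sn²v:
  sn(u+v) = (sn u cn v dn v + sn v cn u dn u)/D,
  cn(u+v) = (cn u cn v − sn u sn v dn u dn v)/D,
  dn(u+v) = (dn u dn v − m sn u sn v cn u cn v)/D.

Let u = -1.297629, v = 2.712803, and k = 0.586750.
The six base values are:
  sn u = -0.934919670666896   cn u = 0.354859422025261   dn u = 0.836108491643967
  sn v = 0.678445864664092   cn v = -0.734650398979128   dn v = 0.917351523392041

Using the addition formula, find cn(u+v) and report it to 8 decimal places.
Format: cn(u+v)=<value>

cn(u+v)=0.26211379

m = k² = 0.3442755625
D = 1 − m·sn²u·sn²v = 0.861488704687662
cn(u+v) = (cn u·cn v − sn u·sn v·dn u·dn v)/D = 0.2258080670763687/0.861488704687662 = 0.2621137872704167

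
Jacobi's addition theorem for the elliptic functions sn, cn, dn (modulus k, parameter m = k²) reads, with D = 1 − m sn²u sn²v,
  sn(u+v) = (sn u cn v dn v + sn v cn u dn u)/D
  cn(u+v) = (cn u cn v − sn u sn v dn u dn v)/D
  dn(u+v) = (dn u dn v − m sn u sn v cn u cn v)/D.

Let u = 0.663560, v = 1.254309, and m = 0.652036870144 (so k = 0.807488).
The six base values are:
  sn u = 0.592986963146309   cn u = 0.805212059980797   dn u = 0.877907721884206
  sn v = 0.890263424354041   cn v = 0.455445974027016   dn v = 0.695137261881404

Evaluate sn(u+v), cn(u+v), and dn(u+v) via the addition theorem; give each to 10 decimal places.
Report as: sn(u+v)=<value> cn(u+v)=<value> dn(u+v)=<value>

sn(u+v)=0.9985160557 cn(u+v)=0.0544581174 dn(u+v)=0.5915208085

m = k² = 0.652036870144
D = 1 − m·sn²u·sn²v = 0.8182813476536063
sn(u+v) = (sn u·cn v·dn v + sn v·cn u·dn u)/D = 0.8170670636965829/0.8182813476536063 = 0.9985160556812088
cn(u+v) = (cn u·cn v − sn u·sn v·dn u·dn v)/D = 0.04456206166736689/0.8182813476536063 = 0.05445811736409131
dn(u+v) = (dn u·dn v − m·sn u·sn v·cn u·cn v)/D = 0.4840304443039548/0.8182813476536063 = 0.5915208084504132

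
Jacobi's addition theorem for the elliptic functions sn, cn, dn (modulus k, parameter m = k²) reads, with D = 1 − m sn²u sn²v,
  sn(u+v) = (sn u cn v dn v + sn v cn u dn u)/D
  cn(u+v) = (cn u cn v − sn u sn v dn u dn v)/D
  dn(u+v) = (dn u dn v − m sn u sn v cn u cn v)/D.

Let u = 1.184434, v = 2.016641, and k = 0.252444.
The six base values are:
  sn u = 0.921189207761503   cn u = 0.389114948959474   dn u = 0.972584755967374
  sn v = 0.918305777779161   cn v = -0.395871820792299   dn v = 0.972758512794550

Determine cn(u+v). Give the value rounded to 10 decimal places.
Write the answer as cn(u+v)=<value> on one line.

cn(u+v)=-0.9999714776

m = k² = 0.063727973136
D = 1 − m·sn²u·sn²v = 0.9543960540512619
cn(u+v) = (cn u·cn v − sn u·sn v·dn u·dn v)/D = -0.9543688324317487/0.9543960540512619 = -0.9999714776487207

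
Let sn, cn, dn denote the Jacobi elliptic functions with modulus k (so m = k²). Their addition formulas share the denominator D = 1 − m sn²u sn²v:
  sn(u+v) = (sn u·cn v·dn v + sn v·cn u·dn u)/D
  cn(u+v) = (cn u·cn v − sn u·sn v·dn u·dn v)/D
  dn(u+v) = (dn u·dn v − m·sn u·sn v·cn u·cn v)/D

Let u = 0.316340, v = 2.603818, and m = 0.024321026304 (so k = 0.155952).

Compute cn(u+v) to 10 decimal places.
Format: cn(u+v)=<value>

sn u = 0.3109707359327652, cn u = 0.9504194870652824, dn u = 0.9988233520955641
sn v = 0.5282036208806033, cn v = -0.8491177391202117, dn v = 0.9966014531389339
m = k² = 0.024321026304
D = 1 − m·sn²u·sn²v = 0.9993438189436811
cn(u+v) = (cn u·cn v − sn u·sn v·dn u·dn v)/D = -0.9705230690311929/0.9993438189436811 = -0.9711603260397887

cn(u+v)=-0.9711603260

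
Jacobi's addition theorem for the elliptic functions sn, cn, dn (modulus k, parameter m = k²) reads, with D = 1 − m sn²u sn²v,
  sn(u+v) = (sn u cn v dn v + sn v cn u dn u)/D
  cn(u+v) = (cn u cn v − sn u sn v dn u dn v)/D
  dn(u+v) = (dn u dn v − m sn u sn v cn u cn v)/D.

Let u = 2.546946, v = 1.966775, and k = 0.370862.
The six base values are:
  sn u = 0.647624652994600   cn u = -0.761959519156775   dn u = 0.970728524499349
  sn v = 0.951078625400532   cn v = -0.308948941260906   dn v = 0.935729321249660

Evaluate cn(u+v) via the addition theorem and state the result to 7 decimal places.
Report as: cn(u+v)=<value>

cn(u+v)=-0.3419189

m = k² = 0.137538623044
D = 1 − m·sn²u·sn²v = 0.9478199777245944
cn(u+v) = (cn u·cn v − sn u·sn v·dn u·dn v)/D = -0.3240776098816156/0.9478199777245944 = -0.3419189482159048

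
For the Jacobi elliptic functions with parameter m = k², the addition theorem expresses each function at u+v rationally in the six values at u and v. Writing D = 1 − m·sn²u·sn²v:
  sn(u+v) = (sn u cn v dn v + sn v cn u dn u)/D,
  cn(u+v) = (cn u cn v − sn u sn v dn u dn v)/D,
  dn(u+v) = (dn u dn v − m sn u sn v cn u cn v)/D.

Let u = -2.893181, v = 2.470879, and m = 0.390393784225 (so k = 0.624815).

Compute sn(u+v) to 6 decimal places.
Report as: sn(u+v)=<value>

sn u = -0.5910965810517795, cn u = -0.8066007884132627, dn u = 0.9292998967628096
sn v = 0.8456356100842734, cn v = -0.5337606345145722, dn v = 0.8490168236834248
m = k² = 0.390393784225
D = 1 − m·sn²u·sn²v = 0.9024591995889163
sn(u+v) = (sn u·cn v·dn v + sn v·cn u·dn u)/D = -0.3659982145639931/0.9024591995889163 = -0.4055565223676713

sn(u+v)=-0.405557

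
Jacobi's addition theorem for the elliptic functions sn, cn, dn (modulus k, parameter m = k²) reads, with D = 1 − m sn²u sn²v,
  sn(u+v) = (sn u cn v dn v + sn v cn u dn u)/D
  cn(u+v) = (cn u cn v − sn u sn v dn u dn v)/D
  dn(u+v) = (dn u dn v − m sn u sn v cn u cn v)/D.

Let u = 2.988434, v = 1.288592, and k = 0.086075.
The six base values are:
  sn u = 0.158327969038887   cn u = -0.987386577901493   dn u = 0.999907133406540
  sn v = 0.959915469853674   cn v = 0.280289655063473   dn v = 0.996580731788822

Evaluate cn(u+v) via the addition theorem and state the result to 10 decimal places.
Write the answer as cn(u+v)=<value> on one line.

m = k² = 0.007408905625
D = 1 − m·sn²u·sn²v = 0.9998288663843774
cn(u+v) = (cn u·cn v − sn u·sn v·dn u·dn v)/D = -0.4282019789856329/0.9998288663843774 = -0.428275271281289

cn(u+v)=-0.4282752713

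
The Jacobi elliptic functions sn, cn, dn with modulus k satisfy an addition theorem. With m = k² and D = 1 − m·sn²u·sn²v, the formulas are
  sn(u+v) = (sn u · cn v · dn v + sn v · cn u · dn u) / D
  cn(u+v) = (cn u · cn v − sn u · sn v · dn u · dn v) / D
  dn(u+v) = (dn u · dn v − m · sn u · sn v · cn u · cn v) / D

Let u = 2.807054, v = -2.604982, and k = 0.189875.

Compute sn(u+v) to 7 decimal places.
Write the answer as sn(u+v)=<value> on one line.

sn(u+v)=0.2006514

sn u = 0.3552321141566312, cn u = -0.9347781261196745, dn u = 0.997722676039532
sn v = -0.5349904046788152, cn v = -0.844858134186798, dn v = 0.9948272407121071
m = k² = 0.036052515625
D = 1 − m·sn²u·sn²v = 0.9986978770290662
sn(u+v) = (sn u·cn v·dn v + sn v·cn u·dn u)/D = 0.200390155531871/0.9986978770290662 = 0.2006514283658969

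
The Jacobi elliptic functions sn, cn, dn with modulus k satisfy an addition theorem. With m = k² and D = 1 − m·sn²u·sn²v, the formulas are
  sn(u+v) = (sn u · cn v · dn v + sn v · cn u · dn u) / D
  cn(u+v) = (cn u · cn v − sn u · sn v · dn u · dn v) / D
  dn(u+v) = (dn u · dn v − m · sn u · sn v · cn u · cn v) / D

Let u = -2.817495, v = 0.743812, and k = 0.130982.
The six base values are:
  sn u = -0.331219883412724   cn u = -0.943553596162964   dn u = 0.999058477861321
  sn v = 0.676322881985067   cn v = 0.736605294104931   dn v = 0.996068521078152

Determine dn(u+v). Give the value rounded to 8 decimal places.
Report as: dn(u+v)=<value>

m = k² = 0.017156284324
D = 1 − m·sn²u·sn²v = 0.999139077224356
dn(u+v) = (dn u·dn v − m·sn u·sn v·cn u·cn v)/D = 0.9924595698917284/0.999139077224356 = 0.9933147371723429

dn(u+v)=0.99331474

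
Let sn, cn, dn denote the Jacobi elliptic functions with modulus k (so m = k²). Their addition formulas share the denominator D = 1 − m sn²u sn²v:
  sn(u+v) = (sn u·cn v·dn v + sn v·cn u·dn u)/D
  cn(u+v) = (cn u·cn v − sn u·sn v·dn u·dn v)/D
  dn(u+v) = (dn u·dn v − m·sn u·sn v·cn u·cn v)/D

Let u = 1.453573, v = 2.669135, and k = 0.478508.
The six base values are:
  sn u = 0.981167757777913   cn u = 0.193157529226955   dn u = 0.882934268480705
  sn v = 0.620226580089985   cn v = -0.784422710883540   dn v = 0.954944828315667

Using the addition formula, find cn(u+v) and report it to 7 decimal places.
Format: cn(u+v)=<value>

m = k² = 0.228969906064
D = 1 − m·sn²u·sn²v = 0.9152058890363213
cn(u+v) = (cn u·cn v − sn u·sn v·dn u·dn v)/D = -0.6646151229417713/0.9152058890363213 = -0.7261919212971706

cn(u+v)=-0.7261919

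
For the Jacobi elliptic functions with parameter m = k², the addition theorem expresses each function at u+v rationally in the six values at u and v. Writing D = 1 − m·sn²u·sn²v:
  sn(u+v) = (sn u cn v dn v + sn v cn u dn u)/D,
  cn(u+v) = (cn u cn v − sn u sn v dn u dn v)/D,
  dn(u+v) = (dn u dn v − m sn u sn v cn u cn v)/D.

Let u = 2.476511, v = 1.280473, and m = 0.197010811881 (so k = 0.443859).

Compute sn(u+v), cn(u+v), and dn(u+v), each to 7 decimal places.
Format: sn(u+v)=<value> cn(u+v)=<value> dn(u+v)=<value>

sn(u+v)=-0.4241699 cn(u+v)=-0.9055826 dn(u+v)=0.9821170

sn u = 0.7331243330463038, cn u = -0.6800946348085774, dn u = 0.945575139926274
sn v = 0.9427684458545182, cn v = 0.3334481331497544, dn v = 0.9082369507977693
m = k² = 0.197010811881
D = 1 − m·sn²u·sn²v = 0.9058857455369046
sn(u+v) = (sn u·cn v·dn v + sn v·cn u·dn u)/D = -0.3842494360067274/0.9058857455369046 = -0.4241698667848986
cn(u+v) = (cn u·cn v − sn u·sn v·dn u·dn v)/D = -0.8203544081038788/0.9058857455369046 = -0.9055826434465721
dn(u+v) = (dn u·dn v − m·sn u·sn v·cn u·cn v)/D = 0.889685789867004/0.9058857455369046 = 0.982116999025855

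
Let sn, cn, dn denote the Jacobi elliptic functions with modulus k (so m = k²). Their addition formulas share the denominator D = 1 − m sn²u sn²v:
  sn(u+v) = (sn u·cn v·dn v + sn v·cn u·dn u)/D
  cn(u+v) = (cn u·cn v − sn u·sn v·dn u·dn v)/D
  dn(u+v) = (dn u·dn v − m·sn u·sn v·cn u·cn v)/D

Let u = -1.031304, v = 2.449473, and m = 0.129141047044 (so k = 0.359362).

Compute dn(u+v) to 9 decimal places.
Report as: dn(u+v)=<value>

dn(u+v)=0.935758913

sn u = -0.8480353571044456, cn u = 0.529939650432703, dn u = 0.9524318412980072
sn v = 0.7117043482268628, cn v = -0.7024791247538794, dn v = 0.9667404404436493
m = k² = 0.129141047044
D = 1 − m·sn²u·sn²v = 0.952957384383224
dn(u+v) = (dn u·dn v − m·sn u·sn v·cn u·cn v)/D = 0.8917383658905005/0.952957384383224 = 0.9357589127321304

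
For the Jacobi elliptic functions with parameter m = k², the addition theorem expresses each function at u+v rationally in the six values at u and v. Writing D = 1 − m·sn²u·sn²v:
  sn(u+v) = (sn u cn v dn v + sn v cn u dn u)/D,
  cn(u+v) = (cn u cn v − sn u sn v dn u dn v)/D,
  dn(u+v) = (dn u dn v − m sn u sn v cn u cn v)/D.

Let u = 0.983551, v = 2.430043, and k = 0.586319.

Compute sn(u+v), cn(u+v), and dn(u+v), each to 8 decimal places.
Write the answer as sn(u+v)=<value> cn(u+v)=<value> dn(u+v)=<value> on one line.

sn u = 0.8068993107835921, cn u = 0.5906890063789609, dn u = 0.8810085211614478
sn v = 0.8402564882396361, cn v = -0.5421891127376077, dn v = 0.8702228198329137
m = k² = 0.343769969761
D = 1 − m·sn²u·sn²v = 0.8419733351975245
sn(u+v) = (sn u·cn v·dn v + sn v·cn u·dn u)/D = 0.05655565680349735/0.8419733351975245 = 0.06717036566274341
cn(u+v) = (cn u·cn v − sn u·sn v·dn u·dn v)/D = -0.8400717557846877/0.8419733351975245 = -0.9977415206238204
dn(u+v) = (dn u·dn v − m·sn u·sn v·cn u·cn v)/D = 0.841320114099401/0.8419733351975245 = 0.9992241784023121

sn(u+v)=0.06717037 cn(u+v)=-0.99774152 dn(u+v)=0.99922418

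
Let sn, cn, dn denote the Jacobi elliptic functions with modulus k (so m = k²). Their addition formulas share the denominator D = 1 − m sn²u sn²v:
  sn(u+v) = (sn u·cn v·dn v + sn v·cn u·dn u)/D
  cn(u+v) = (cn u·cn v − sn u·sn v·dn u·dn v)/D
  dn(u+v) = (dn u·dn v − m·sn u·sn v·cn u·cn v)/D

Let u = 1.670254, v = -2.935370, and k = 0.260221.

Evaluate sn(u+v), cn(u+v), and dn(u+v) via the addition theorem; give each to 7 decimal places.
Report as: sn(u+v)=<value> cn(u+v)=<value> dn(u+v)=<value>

sn u = 0.9975974086292396, cn u = -0.06927777635162591, dn u = 0.9657173619013299
sn v = -0.2583685030614388, cn v = -0.9660464360608093, dn v = 0.9977373080031197
m = k² = 0.067714968841
D = 1 − m·sn²u·sn²v = 0.995501430383945
sn(u+v) = (sn u·cn v·dn v + sn v·cn u·dn u)/D = -0.9442592436977493/0.995501430383945 = -0.9485262550889227
cn(u+v) = (cn u·cn v − sn u·sn v·dn u·dn v)/D = 0.3152738152587923/0.995501430383945 = 0.3166985055332341
dn(u+v) = (dn u·dn v − m·sn u·sn v·cn u·cn v)/D = 0.9647003180463118/0.995501430383945 = 0.9690597005714459

sn(u+v)=-0.9485263 cn(u+v)=0.3166985 dn(u+v)=0.9690597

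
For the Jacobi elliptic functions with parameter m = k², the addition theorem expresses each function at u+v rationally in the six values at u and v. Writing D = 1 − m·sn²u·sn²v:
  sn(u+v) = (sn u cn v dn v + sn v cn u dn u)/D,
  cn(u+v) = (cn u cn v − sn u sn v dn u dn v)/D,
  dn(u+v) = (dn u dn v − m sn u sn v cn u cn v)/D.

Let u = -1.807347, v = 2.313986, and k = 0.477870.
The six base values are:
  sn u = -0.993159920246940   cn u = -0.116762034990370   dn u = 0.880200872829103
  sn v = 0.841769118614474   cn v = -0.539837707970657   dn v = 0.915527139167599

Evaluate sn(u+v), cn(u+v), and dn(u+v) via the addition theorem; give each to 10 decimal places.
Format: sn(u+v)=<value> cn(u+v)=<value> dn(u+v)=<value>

sn(u+v)=0.4811344419 cn(u+v)=0.8766468210 dn(u+v)=0.9732095994

m = k² = 0.2283597369
D = 1 − m·sn²u·sn²v = 0.8403959593908222
sn(u+v) = (sn u·cn v·dn v + sn v·cn u·dn u)/D = 0.4043434408709349/0.8403959593908222 = 0.4811344418695579
cn(u+v) = (cn u·cn v − sn u·sn v·dn u·dn v)/D = 0.7367304462183393/0.8403959593908222 = 0.8766468210441814
dn(u+v) = (dn u·dn v − m·sn u·sn v·cn u·cn v)/D = 0.8178814149551689/0.8403959593908222 = 0.9732095993750691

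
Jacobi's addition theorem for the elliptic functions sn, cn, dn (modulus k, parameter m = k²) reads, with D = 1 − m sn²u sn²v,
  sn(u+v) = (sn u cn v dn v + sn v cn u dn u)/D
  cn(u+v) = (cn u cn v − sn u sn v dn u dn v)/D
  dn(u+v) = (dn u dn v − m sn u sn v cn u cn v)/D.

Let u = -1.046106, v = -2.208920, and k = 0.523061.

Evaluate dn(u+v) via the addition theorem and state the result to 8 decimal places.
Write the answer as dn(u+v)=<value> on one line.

dn(u+v)=0.99724242

sn u = -0.843809807483493, cn u = 0.5366423471872775, dn u = 0.8973281551320346
sn v = -0.9048408505614526, cn v = -0.4257499678863488, dn v = 0.880908311554429
m = k² = 0.273592809721
D = 1 − m·sn²u·sn²v = 0.8405082527581721
dn(u+v) = (dn u·dn v − m·sn u·sn v·cn u·cn v)/D = 0.8381904866741783/0.8405082527581721 = 0.9972424231690909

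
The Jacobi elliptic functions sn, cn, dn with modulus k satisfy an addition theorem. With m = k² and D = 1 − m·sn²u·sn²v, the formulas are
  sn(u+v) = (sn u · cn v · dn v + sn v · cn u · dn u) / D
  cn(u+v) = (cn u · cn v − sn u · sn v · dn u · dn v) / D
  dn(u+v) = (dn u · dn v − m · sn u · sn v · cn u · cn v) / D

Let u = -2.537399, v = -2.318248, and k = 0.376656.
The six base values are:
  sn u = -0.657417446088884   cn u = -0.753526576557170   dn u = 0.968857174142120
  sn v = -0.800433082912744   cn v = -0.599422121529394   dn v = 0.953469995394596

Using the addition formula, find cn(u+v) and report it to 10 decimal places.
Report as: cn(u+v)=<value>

m = k² = 0.141869742336
D = 1 − m·sn²u·sn²v = 0.960715404083156
cn(u+v) = (cn u·cn v − sn u·sn v·dn u·dn v)/D = -0.03442781096079551/0.960715404083156 = -0.0358355979455239

cn(u+v)=-0.0358355979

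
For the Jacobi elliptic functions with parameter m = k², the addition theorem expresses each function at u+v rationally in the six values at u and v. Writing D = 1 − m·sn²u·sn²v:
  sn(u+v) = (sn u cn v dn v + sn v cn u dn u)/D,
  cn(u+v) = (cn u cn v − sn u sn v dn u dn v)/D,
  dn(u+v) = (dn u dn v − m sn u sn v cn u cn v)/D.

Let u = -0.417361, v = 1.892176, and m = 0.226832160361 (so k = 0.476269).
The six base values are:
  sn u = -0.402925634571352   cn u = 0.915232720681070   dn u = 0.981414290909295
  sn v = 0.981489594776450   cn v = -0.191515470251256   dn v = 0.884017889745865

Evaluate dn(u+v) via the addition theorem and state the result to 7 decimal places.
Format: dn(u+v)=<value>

dn(u+v)=0.8831959

m = k² = 0.226832160361
D = 1 − m·sn²u·sn²v = 0.9645247205047795
dn(u+v) = (dn u·dn v − m·sn u·sn v·cn u·cn v)/D = 0.8518642396613777/0.9645247205047795 = 0.8831958596308019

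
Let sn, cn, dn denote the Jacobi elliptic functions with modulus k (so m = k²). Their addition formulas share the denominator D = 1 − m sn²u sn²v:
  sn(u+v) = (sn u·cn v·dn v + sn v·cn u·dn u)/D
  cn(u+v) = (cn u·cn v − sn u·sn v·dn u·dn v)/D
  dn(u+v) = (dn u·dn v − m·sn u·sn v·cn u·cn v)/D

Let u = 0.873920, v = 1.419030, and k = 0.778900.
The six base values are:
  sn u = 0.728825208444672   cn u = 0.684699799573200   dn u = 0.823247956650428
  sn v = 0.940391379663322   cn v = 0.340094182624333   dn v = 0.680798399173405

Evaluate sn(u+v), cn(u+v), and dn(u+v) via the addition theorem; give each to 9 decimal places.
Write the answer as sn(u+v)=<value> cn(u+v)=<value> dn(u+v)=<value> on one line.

sn(u+v)=0.977364283 cn(u+v)=-0.211563366 dn(u+v)=0.648436156

m = k² = 0.60668521
D = 1 − m·sn²u·sn²v = 0.7150114199423247
sn(u+v) = (sn u·cn v·dn v + sn v·cn u·dn u)/D = 0.6988266240390241/0.7150114199423247 = 0.9773642833500392
cn(u+v) = (cn u·cn v − sn u·sn v·dn u·dn v)/D = -0.1512702223907927/0.7150114199423247 = -0.211563365523581
dn(u+v) = (dn u·dn v − m·sn u·sn v·cn u·cn v)/D = 0.4636392565721666/0.7150114199423247 = 0.6484361559002308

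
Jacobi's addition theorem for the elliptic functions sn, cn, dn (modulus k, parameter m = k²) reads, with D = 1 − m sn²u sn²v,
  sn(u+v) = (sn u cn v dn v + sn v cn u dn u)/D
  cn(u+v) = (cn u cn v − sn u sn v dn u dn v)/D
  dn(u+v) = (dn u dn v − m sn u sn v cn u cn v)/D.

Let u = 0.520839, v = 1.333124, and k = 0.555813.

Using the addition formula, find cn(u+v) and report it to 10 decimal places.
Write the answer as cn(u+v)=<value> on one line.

sn u = 0.491639406757091, cn u = 0.8707988824771973, dn u = 0.9619403336187596
sn v = 0.9481852284376979, cn v = 0.3177180708939148, dn v = 0.8498568025939064
m = k² = 0.308928090969
D = 1 − m·sn²u·sn²v = 0.9328668318169819
cn(u+v) = (cn u·cn v − sn u·sn v·dn u·dn v)/D = -0.1044269066752176/0.9328668318169819 = -0.1119419225912675

cn(u+v)=-0.1119419226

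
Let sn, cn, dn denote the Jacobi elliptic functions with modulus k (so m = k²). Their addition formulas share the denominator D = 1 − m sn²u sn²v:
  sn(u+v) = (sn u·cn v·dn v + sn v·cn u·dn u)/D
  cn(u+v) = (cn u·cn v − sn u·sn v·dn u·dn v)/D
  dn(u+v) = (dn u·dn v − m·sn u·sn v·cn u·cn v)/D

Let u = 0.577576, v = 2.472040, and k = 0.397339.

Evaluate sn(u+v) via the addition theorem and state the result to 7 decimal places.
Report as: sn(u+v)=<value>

sn(u+v)=0.2260790

sn u = 0.5420233349875357, cn u = 0.8403634358591464, dn u = 0.9765331796956361
sn v = 0.7130757537142207, cn v = -0.7010869913676163, dn v = 0.9590216475822133
m = k² = 0.157878280921
D = 1 − m·sn²u·sn²v = 0.9764153358486475
sn(u+v) = (sn u·cn v·dn v + sn v·cn u·dn u)/D = 0.2207469580360027/0.9764153358486475 = 0.2260789542435252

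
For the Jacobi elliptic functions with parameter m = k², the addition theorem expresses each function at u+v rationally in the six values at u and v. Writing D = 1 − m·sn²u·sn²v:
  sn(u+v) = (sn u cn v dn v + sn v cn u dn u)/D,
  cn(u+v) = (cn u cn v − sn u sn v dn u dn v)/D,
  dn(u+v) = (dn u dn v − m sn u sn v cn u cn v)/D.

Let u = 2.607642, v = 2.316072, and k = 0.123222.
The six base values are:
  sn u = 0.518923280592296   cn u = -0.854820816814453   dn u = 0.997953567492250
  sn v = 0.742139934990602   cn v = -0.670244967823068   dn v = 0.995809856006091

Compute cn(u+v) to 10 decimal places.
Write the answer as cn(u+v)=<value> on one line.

m = k² = 0.015183661284
D = 1 − m·sn²u·sn²v = 0.9977480724157056
cn(u+v) = (cn u·cn v − sn u·sn v·dn u·dn v)/D = 0.1902241498332925/0.9977480724157056 = 0.1906534876812438

cn(u+v)=0.1906534877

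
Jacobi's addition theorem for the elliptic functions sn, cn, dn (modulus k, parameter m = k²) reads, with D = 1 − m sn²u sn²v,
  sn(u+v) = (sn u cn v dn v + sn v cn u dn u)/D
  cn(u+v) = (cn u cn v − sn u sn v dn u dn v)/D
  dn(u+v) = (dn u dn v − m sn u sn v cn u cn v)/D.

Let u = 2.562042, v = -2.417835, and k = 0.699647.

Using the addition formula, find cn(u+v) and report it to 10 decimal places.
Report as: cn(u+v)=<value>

sn u = 0.861448132032802, cn u = -0.5078455629590517, dn u = 0.7979606109215774
sn v = -0.9131972919719602, cn v = -0.4075177369576428, dn v = 0.7692767186456509
m = k² = 0.489505924609
D = 1 − m·sn²u·sn²v = 0.6970677924672826
cn(u+v) = (cn u·cn v − sn u·sn v·dn u·dn v)/D = 0.6898567266639375/0.6970677924672826 = 0.989655144189317

cn(u+v)=0.9896551442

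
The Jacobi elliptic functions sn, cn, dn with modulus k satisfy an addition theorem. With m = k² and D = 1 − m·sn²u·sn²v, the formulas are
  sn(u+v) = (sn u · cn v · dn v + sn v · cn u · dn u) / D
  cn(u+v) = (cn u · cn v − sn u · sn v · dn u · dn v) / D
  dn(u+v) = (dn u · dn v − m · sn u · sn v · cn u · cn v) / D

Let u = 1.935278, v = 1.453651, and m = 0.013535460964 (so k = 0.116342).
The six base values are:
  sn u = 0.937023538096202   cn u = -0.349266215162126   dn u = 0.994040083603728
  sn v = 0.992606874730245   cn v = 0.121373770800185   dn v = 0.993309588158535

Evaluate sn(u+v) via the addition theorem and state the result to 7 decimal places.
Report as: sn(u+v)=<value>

sn(u+v)=-0.2343932

m = k² = 0.013535460964
D = 1 − m·sn²u·sn²v = 0.9882907626521077
sn(u+v) = (sn u·cn v·dn v + sn v·cn u·dn u)/D = -0.2316486592768644/0.9882907626521077 = -0.2343932251832733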